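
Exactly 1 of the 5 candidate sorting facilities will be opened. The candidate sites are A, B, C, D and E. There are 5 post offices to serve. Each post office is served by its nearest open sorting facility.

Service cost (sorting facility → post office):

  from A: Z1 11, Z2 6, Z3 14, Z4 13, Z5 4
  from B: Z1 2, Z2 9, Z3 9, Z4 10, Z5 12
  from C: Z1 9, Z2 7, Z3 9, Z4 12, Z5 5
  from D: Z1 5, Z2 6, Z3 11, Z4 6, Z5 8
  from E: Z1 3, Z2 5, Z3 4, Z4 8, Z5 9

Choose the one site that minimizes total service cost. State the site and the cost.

Choose E only; total service cost 29.

With exactly 1 open, each post office uses its cheapest among the chosen.
{E}: Z1→E 3, Z2→E 5, Z3→E 4, Z4→E 8, Z5→E 9. Service cost 29.
{D}: service cost 36
{B}: service cost 42
Among all 5 size-1 choices, {E} is lowest.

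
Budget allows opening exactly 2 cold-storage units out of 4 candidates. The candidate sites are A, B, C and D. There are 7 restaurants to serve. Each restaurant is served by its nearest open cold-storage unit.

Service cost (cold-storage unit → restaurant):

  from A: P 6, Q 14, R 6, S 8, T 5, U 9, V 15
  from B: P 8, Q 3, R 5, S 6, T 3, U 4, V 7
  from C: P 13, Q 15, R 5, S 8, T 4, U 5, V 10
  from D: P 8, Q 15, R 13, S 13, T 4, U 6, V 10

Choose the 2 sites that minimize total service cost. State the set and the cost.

With exactly 2 open, each restaurant uses its cheapest among the chosen.
{A, B}: P→A 6, Q→B 3, R→B 5, S→B 6, T→B 3, U→B 4, V→B 7. Service cost 34.
{B, C}: service cost 36
{B, D}: service cost 36
Among all 6 size-2 choices, {A, B} is lowest.

Choose A and B; total service cost 34.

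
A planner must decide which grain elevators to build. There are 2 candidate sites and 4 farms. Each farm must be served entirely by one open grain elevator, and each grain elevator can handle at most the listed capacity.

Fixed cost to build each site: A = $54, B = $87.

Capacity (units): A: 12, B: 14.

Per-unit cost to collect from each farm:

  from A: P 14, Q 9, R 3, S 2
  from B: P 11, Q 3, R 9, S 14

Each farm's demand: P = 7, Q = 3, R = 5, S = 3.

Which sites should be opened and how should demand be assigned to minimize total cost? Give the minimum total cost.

Open {A, B}: P→B 11·7=77, Q→B 3·3=9, R→A 3·5=15, S→A 2·3=6.
Loads: A carries 8/12, B carries 10/14. Service 107; fixed 141; total 248.
Next best feasible plan costs 266.

Minimum total cost: 248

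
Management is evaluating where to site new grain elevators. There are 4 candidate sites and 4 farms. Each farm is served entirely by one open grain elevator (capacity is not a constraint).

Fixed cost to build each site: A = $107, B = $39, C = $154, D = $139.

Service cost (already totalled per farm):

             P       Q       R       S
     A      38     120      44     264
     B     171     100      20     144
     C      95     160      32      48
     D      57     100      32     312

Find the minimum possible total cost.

For any fixed open set, each farm goes to its cheapest open site; total = fixed + service.
{A, B}: P→A 38, Q→B 100, R→B 20, S→B 144. Service 302; fixed 146; total 448.
{B, C}: P→C 95, Q→B 100, R→B 20, S→C 48. Service 263; fixed 193; total 456.
{B}: P→B 171, Q→B 100, R→B 20, S→B 144. Service 435; fixed 39; total 474.
{A, B, C, D}: service 206 + fixed 439 = 645
(All 15 nonempty subsets were checked; A and B is lowest.)

Minimum total cost: 448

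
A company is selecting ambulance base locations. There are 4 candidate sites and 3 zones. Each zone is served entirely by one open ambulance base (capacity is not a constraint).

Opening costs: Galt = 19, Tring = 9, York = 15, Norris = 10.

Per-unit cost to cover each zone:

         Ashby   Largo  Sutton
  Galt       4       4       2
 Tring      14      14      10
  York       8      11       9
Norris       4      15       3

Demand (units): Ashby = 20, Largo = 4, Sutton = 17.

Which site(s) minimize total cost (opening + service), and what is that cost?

For any fixed open set, each zone goes to its cheapest open site; total = fixed + service.
{Galt}: Ashby→Galt 4·20=80, Largo→Galt 4·4=16, Sutton→Galt 2·17=34. Service 130; fixed 19; total 149.
{Galt, Tring}: service 130 + fixed 28 = 158
{Galt, Norris}: Ashby→Galt 4·20=80, Largo→Galt 4·4=16, Sutton→Galt 2·17=34. Service 130; fixed 29; total 159.
{Galt, Tring, York, Norris}: Ashby→Galt 4·20=80, Largo→Galt 4·4=16, Sutton→Galt 2·17=34. Service 130; fixed 53; total 183.
(All 15 nonempty subsets were checked; Galt only is lowest.)

Open Galt only; minimum total cost 149.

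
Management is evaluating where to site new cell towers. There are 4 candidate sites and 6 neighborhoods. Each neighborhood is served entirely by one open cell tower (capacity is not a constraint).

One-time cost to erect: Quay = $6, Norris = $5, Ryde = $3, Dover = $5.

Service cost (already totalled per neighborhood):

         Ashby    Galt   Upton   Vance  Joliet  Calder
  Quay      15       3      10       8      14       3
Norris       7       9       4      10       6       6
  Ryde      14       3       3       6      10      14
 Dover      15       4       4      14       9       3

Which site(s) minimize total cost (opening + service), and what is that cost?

Open Norris and Ryde; minimum total cost 39.

For any fixed open set, each neighborhood goes to its cheapest open site; total = fixed + service.
{Norris, Ryde}: Ashby→Norris 7, Galt→Ryde 3, Upton→Ryde 3, Vance→Ryde 6, Joliet→Norris 6, Calder→Norris 6. Service 31; fixed 8; total 39.
{Norris, Ryde, Dover}: service 28 + fixed 13 = 41
{Quay, Norris}: service 31 + fixed 11 = 42
{Quay, Norris, Ryde, Dover}: service 28 + fixed 19 = 47
No other subset beats 39.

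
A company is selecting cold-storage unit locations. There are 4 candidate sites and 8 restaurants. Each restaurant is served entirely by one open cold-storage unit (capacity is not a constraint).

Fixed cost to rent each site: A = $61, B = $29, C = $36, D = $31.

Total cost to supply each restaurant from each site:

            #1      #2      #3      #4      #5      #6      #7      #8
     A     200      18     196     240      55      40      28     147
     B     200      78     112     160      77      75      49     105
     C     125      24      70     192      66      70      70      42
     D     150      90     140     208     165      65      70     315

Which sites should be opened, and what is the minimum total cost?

Open A, B and C; minimum total cost 664.

For any fixed open set, each restaurant goes to its cheapest open site; total = fixed + service.
{A, B, C}: #1→C 125, #2→A 18, #3→C 70, #4→B 160, #5→A 55, #6→A 40, #7→A 28, #8→C 42. Service 538; fixed 126; total 664.
{A, C}: #1→C 125, #2→A 18, #3→C 70, #4→C 192, #5→A 55, #6→A 40, #7→A 28, #8→C 42. Service 570; fixed 97; total 667.
{B, C}: service 606 + fixed 65 = 671
{A, B, C, D}: service 538 + fixed 157 = 695
No other subset beats 664.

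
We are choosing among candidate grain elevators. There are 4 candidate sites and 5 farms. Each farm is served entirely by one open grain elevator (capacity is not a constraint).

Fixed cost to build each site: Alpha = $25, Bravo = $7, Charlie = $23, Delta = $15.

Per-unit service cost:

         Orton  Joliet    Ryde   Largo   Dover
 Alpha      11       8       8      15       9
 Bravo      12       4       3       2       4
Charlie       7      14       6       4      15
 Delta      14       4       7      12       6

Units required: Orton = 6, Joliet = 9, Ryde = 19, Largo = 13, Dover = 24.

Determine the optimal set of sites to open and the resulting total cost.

For any fixed open set, each farm goes to its cheapest open site; total = fixed + service.
{Bravo, Charlie}: Orton→Charlie 7·6=42, Joliet→Bravo 4·9=36, Ryde→Bravo 3·19=57, Largo→Bravo 2·13=26, Dover→Bravo 4·24=96. Service 257; fixed 30; total 287.
{Bravo}: Orton→Bravo 12·6=72, Joliet→Bravo 4·9=36, Ryde→Bravo 3·19=57, Largo→Bravo 2·13=26, Dover→Bravo 4·24=96. Service 287; fixed 7; total 294.
{Bravo, Charlie, Delta}: Orton→Charlie 7·6=42, Joliet→Bravo 4·9=36, Ryde→Bravo 3·19=57, Largo→Bravo 2·13=26, Dover→Bravo 4·24=96. Service 257; fixed 45; total 302.
{Alpha, Bravo, Charlie, Delta}: service 257 + fixed 70 = 327
(All 15 nonempty subsets were checked; Bravo and Charlie is lowest.)

Open Bravo and Charlie; minimum total cost 287.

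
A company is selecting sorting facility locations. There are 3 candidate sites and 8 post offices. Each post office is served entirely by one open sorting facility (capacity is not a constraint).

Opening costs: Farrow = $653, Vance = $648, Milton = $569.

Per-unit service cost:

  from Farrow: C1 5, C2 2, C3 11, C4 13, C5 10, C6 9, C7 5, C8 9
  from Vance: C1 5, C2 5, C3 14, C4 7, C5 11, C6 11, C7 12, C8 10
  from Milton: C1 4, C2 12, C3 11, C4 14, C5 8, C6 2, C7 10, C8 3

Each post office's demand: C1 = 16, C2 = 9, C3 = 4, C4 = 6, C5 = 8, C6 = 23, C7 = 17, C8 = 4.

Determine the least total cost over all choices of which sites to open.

Minimum total cost: 1161

For any fixed open set, each post office goes to its cheapest open site; total = fixed + service.
{Milton}: C1→Milton 4·16=64, C2→Milton 12·9=108, C3→Milton 11·4=44, C4→Milton 14·6=84, C5→Milton 8·8=64, C6→Milton 2·23=46, C7→Milton 10·17=170, C8→Milton 3·4=12. Service 592; fixed 569; total 1161.
{Farrow}: service 628 + fixed 653 = 1281
{Vance}: service 808 + fixed 648 = 1456
{Farrow, Vance, Milton}: service 375 + fixed 1870 = 2245
No other subset beats 1161.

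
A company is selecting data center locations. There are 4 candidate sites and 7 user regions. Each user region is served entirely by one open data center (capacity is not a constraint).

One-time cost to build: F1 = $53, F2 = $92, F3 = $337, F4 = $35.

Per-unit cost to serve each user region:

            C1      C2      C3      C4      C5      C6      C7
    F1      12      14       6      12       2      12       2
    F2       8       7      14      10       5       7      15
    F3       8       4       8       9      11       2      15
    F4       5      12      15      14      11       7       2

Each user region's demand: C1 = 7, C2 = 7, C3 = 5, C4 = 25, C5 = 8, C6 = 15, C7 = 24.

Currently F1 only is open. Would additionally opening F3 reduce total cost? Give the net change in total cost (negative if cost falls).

No — net change +14 (cost rises by 14).

Current service cost with {F1}: 756.
Adding F3: each user region re-picks its cheapest; new service cost 433, saving 323.
Extra fixed cost: 337. Net change = 337 − 323 = 14.
(Totals: 809 → 823.)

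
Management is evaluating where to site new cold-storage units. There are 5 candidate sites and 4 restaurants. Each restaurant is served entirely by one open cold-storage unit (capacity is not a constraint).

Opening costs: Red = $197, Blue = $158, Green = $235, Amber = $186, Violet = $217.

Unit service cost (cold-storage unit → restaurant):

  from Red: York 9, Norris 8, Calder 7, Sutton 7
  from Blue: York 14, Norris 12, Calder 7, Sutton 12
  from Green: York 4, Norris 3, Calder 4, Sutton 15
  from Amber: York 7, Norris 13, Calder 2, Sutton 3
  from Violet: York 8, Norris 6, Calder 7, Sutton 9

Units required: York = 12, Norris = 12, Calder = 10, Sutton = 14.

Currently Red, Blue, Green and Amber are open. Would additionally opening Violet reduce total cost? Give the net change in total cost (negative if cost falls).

No — net change +217 (cost rises by 217).

Current service cost with {Red, Blue, Green, Amber}: 146.
Adding Violet: each restaurant re-picks its cheapest; new service cost 146, saving 0.
Extra fixed cost: 217. Net change = 217 − 0 = 217.
(Totals: 922 → 1139.)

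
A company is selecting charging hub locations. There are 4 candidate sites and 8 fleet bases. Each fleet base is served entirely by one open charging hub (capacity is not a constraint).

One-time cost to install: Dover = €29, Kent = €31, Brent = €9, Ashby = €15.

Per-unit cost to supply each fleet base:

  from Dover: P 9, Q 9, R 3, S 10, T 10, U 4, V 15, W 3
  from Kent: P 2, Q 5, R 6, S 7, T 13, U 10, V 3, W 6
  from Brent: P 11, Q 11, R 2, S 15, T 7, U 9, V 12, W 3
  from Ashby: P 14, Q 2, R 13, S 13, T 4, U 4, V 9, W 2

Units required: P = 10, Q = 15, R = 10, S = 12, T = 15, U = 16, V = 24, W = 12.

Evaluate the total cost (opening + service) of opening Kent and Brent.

Each fleet base is assigned to its cheapest site among the open ones.
{Kent, Brent}: P→Kent 2·10=20, Q→Kent 5·15=75, R→Brent 2·10=20, S→Kent 7·12=84, T→Brent 7·15=105, U→Brent 9·16=144, V→Kent 3·24=72, W→Brent 3·12=36. Service 556; fixed 40; total 596.

Total cost: 596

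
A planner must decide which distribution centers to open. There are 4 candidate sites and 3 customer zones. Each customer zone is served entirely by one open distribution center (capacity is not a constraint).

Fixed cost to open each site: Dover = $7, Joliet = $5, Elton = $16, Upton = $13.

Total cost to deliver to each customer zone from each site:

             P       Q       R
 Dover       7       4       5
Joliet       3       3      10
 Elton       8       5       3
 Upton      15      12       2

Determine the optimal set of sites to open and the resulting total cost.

Open Joliet only; minimum total cost 21.

For any fixed open set, each customer zone goes to its cheapest open site; total = fixed + service.
{Joliet}: P→Joliet 3, Q→Joliet 3, R→Joliet 10. Service 16; fixed 5; total 21.
{Dover}: service 16 + fixed 7 = 23
{Dover, Joliet}: service 11 + fixed 12 = 23
{Dover, Joliet, Elton, Upton}: service 8 + fixed 41 = 49
No other subset beats 21.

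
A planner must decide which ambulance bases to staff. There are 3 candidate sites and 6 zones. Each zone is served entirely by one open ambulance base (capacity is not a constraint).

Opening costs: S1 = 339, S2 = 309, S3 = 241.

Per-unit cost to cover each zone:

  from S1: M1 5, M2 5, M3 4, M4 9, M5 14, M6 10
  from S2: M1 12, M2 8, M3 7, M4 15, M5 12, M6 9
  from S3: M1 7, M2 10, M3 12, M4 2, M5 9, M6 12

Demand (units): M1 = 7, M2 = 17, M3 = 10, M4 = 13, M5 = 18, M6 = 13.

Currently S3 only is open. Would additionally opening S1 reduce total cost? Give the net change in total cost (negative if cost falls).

Current service cost with {S3}: 683.
Adding S1: each zone re-picks its cheapest; new service cost 478, saving 205.
Extra fixed cost: 339. Net change = 339 − 205 = 134.
(Totals: 924 → 1058.)

No — net change +134 (cost rises by 134).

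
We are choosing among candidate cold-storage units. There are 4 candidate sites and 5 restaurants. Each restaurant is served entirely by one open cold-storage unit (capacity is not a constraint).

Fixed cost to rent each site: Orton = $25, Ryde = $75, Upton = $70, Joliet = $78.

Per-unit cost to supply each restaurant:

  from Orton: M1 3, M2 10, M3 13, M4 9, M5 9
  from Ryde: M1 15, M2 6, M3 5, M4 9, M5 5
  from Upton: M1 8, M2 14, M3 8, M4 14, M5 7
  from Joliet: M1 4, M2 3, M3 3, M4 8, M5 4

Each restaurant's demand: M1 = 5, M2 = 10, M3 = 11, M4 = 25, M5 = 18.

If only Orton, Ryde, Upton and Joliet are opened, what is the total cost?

Total cost: 598

Each restaurant is assigned to its cheapest site among the open ones.
{Orton, Ryde, Upton, Joliet}: M1→Orton 3·5=15, M2→Joliet 3·10=30, M3→Joliet 3·11=33, M4→Joliet 8·25=200, M5→Joliet 4·18=72. Service 350; fixed 248; total 598.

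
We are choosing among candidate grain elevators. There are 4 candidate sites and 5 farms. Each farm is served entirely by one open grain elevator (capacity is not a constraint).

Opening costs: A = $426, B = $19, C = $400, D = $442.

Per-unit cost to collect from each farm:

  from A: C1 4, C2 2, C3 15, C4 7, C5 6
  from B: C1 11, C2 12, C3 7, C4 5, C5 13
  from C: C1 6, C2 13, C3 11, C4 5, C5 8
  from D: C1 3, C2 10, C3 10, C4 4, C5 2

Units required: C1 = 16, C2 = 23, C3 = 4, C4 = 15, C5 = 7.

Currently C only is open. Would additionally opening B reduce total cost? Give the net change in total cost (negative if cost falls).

Yes — net change −20 (cost falls by 20).

Current service cost with {C}: 570.
Adding B: each farm re-picks its cheapest; new service cost 531, saving 39.
Extra fixed cost: 19. Net change = 19 − 39 = -20.
(Totals: 970 → 950.)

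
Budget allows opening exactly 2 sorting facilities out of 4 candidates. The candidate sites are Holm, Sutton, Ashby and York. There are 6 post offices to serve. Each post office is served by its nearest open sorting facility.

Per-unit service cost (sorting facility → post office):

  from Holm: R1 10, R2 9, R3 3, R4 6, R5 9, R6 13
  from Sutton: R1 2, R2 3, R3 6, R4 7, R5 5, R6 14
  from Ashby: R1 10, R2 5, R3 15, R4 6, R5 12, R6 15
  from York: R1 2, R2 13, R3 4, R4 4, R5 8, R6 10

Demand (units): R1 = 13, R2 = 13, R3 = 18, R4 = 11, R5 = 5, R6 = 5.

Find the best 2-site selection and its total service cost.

Choose Sutton and York; total service cost 256.

With exactly 2 open, each post office uses its cheapest among the chosen.
{Sutton, York}: R1→Sutton 2·13=26, R2→Sutton 3·13=39, R3→York 4·18=72, R4→York 4·11=44, R5→Sutton 5·5=25, R6→York 10·5=50. Service cost 256.
{Holm, Sutton}: service cost 275
{Ashby, York}: service cost 297
Among all 6 size-2 choices, {Sutton, York} is lowest.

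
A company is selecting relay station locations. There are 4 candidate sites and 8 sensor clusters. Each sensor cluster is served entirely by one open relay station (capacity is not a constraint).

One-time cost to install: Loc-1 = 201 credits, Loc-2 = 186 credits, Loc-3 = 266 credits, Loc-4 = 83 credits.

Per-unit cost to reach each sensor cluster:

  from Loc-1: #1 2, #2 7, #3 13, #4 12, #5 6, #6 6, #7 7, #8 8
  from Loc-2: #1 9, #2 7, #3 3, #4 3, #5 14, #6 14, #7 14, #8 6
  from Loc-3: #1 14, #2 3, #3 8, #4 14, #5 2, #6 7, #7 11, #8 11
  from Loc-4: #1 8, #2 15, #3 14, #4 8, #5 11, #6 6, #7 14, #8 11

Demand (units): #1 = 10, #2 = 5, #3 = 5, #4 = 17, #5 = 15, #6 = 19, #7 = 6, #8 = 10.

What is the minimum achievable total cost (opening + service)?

Minimum total cost: 814

For any fixed open set, each sensor cluster goes to its cheapest open site; total = fixed + service.
{Loc-1, Loc-2}: #1→Loc-1 2·10=20, #2→Loc-1 7·5=35, #3→Loc-2 3·5=15, #4→Loc-2 3·17=51, #5→Loc-1 6·15=90, #6→Loc-1 6·19=114, #7→Loc-1 7·6=42, #8→Loc-2 6·10=60. Service 427; fixed 387; total 814.
{Loc-1}: #1→Loc-1 2·10=20, #2→Loc-1 7·5=35, #3→Loc-1 13·5=65, #4→Loc-1 12·17=204, #5→Loc-1 6·15=90, #6→Loc-1 6·19=114, #7→Loc-1 7·6=42, #8→Loc-1 8·10=80. Service 650; fixed 201; total 851.
{Loc-1, Loc-4}: service 582 + fixed 284 = 866
{Loc-1, Loc-2, Loc-3, Loc-4}: service 347 + fixed 736 = 1083
No other subset beats 814.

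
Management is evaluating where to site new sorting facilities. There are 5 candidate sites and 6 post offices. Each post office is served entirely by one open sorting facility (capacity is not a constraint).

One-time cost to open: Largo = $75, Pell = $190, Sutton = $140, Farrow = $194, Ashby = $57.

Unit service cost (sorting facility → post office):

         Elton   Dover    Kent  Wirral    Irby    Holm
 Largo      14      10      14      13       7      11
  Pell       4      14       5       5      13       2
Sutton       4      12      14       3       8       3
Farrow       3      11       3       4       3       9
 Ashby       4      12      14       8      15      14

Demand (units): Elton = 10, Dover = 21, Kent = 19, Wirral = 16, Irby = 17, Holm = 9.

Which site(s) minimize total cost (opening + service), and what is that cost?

Open Farrow only; minimum total cost 708.

For any fixed open set, each post office goes to its cheapest open site; total = fixed + service.
{Farrow}: Elton→Farrow 3·10=30, Dover→Farrow 11·21=231, Kent→Farrow 3·19=57, Wirral→Farrow 4·16=64, Irby→Farrow 3·17=51, Holm→Farrow 9·9=81. Service 514; fixed 194; total 708.
{Largo, Farrow}: service 493 + fixed 269 = 762
{Farrow, Ashby}: Elton→Farrow 3·10=30, Dover→Farrow 11·21=231, Kent→Farrow 3·19=57, Wirral→Farrow 4·16=64, Irby→Farrow 3·17=51, Holm→Farrow 9·9=81. Service 514; fixed 251; total 765.
{Largo, Pell, Sutton, Farrow, Ashby}: Elton→Farrow 3·10=30, Dover→Largo 10·21=210, Kent→Farrow 3·19=57, Wirral→Sutton 3·16=48, Irby→Farrow 3·17=51, Holm→Pell 2·9=18. Service 414; fixed 656; total 1070.
No other subset beats 708.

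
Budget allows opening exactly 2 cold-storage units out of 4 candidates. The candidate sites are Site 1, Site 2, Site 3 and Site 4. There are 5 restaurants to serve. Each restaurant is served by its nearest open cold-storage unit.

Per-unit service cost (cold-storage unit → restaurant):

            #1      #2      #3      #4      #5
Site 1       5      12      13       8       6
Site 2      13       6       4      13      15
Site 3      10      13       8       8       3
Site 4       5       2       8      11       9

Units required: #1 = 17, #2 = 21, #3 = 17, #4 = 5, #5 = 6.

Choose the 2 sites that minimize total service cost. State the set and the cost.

With exactly 2 open, each restaurant uses its cheapest among the chosen.
{Site 2, Site 4}: #1→Site 4 5·17=85, #2→Site 4 2·21=42, #3→Site 2 4·17=68, #4→Site 4 11·5=55, #5→Site 4 9·6=54. Service cost 304.
{Site 3, Site 4}: service cost 321
{Site 1, Site 4}: service cost 339
Among all 6 size-2 choices, {Site 2, Site 4} is lowest.

Choose Site 2 and Site 4; total service cost 304.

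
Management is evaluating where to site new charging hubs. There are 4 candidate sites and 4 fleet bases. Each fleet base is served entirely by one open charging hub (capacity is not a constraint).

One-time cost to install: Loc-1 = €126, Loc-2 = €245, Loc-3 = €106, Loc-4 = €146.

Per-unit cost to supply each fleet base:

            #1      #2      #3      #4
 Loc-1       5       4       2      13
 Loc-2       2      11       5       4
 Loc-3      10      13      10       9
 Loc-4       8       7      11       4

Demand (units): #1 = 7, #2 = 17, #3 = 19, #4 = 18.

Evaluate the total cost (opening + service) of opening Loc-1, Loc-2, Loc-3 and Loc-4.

Total cost: 815

Each fleet base is assigned to its cheapest site among the open ones.
{Loc-1, Loc-2, Loc-3, Loc-4}: #1→Loc-2 2·7=14, #2→Loc-1 4·17=68, #3→Loc-1 2·19=38, #4→Loc-2 4·18=72. Service 192; fixed 623; total 815.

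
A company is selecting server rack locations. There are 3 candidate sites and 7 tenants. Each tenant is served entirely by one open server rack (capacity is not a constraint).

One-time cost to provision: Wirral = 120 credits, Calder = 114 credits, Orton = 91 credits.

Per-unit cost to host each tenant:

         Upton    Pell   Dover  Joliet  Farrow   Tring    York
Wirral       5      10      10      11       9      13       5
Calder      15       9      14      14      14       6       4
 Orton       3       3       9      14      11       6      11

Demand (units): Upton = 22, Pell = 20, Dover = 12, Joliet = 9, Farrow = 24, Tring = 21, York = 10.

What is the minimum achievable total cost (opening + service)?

For any fixed open set, each tenant goes to its cheapest open site; total = fixed + service.
{Wirral, Orton}: Upton→Orton 3·22=66, Pell→Orton 3·20=60, Dover→Orton 9·12=108, Joliet→Wirral 11·9=99, Farrow→Wirral 9·24=216, Tring→Orton 6·21=126, York→Wirral 5·10=50. Service 725; fixed 211; total 936.
{Orton}: Upton→Orton 3·22=66, Pell→Orton 3·20=60, Dover→Orton 9·12=108, Joliet→Orton 14·9=126, Farrow→Orton 11·24=264, Tring→Orton 6·21=126, York→Orton 11·10=110. Service 860; fixed 91; total 951.
{Calder, Orton}: Upton→Orton 3·22=66, Pell→Orton 3·20=60, Dover→Orton 9·12=108, Joliet→Calder 14·9=126, Farrow→Orton 11·24=264, Tring→Calder 6·21=126, York→Calder 4·10=40. Service 790; fixed 205; total 995.
{Wirral, Calder, Orton}: Upton→Orton 3·22=66, Pell→Orton 3·20=60, Dover→Orton 9·12=108, Joliet→Wirral 11·9=99, Farrow→Wirral 9·24=216, Tring→Calder 6·21=126, York→Calder 4·10=40. Service 715; fixed 325; total 1040.
No other subset beats 936.

Minimum total cost: 936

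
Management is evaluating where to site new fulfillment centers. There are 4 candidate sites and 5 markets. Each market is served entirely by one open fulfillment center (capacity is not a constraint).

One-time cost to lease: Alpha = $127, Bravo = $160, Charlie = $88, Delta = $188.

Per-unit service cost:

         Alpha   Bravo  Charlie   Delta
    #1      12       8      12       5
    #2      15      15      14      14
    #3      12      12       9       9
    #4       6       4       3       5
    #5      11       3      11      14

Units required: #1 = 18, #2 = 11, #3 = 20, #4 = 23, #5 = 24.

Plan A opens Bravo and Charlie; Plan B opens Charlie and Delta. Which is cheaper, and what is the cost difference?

Plan A: {Bravo, Charlie}: #1→Bravo 8·18=144, #2→Charlie 14·11=154, #3→Charlie 9·20=180, #4→Charlie 3·23=69, #5→Bravo 3·24=72. Service 619; fixed 248; total 867.
Plan B: {Charlie, Delta}: #1→Delta 5·18=90, #2→Charlie 14·11=154, #3→Charlie 9·20=180, #4→Charlie 3·23=69, #5→Charlie 11·24=264. Service 757; fixed 276; total 1033.
Difference: |867 − 1033| = 166.

Plan A is cheaper by 166.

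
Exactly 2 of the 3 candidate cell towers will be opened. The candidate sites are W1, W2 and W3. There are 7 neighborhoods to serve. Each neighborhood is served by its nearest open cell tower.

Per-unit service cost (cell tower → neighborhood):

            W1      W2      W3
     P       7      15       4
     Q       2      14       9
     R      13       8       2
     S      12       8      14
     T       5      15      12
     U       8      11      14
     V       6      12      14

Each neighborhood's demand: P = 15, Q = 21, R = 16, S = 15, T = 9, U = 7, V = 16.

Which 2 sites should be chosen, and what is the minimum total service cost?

Choose W1 and W3; total service cost 511.

With exactly 2 open, each neighborhood uses its cheapest among the chosen.
{W1, W3}: P→W3 4·15=60, Q→W1 2·21=42, R→W3 2·16=32, S→W1 12·15=180, T→W1 5·9=45, U→W1 8·7=56, V→W1 6·16=96. Service cost 511.
{W1, W2}: service cost 592
{W2, W3}: service cost 778
Among all 3 size-2 choices, {W1, W3} is lowest.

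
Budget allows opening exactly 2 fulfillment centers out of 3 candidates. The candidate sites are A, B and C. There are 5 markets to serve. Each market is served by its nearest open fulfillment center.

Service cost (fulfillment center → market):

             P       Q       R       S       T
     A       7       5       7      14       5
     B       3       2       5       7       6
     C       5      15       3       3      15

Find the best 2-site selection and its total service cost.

With exactly 2 open, each market uses its cheapest among the chosen.
{B, C}: P→B 3, Q→B 2, R→C 3, S→C 3, T→B 6. Service cost 17.
{A, C}: service cost 21
{A, B}: service cost 22
Among all 3 size-2 choices, {B, C} is lowest.

Choose B and C; total service cost 17.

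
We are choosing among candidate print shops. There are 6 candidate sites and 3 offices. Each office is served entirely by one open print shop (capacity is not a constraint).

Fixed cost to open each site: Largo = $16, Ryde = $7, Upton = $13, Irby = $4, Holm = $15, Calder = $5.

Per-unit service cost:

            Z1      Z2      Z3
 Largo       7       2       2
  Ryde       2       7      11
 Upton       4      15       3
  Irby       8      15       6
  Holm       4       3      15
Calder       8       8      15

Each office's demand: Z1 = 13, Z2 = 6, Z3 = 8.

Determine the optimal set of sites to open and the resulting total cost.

Open Largo and Ryde; minimum total cost 77.

For any fixed open set, each office goes to its cheapest open site; total = fixed + service.
{Largo, Ryde}: Z1→Ryde 2·13=26, Z2→Largo 2·6=12, Z3→Largo 2·8=16. Service 54; fixed 23; total 77.
{Largo, Ryde, Irby}: service 54 + fixed 27 = 81
{Largo, Ryde, Calder}: Z1→Ryde 2·13=26, Z2→Largo 2·6=12, Z3→Largo 2·8=16. Service 54; fixed 28; total 82.
{Largo, Ryde, Upton, Irby, Holm, Calder}: Z1→Ryde 2·13=26, Z2→Largo 2·6=12, Z3→Largo 2·8=16. Service 54; fixed 60; total 114.
No other subset beats 77.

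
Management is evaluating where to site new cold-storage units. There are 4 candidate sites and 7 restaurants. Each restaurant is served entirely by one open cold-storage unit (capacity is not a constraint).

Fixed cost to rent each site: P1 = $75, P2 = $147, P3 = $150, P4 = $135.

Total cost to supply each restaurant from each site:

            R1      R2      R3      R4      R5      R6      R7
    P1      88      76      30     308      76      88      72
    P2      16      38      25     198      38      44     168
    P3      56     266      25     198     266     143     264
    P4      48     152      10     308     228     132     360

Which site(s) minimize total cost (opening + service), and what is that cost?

Open P1 and P2; minimum total cost 653.

For any fixed open set, each restaurant goes to its cheapest open site; total = fixed + service.
{P1, P2}: R1→P2 16, R2→P2 38, R3→P2 25, R4→P2 198, R5→P2 38, R6→P2 44, R7→P1 72. Service 431; fixed 222; total 653.
{P2}: service 527 + fixed 147 = 674
{P1, P2, P4}: service 416 + fixed 357 = 773
{P1, P2, P3, P4}: R1→P2 16, R2→P2 38, R3→P4 10, R4→P2 198, R5→P2 38, R6→P2 44, R7→P1 72. Service 416; fixed 507; total 923.
(All 15 nonempty subsets were checked; P1 and P2 is lowest.)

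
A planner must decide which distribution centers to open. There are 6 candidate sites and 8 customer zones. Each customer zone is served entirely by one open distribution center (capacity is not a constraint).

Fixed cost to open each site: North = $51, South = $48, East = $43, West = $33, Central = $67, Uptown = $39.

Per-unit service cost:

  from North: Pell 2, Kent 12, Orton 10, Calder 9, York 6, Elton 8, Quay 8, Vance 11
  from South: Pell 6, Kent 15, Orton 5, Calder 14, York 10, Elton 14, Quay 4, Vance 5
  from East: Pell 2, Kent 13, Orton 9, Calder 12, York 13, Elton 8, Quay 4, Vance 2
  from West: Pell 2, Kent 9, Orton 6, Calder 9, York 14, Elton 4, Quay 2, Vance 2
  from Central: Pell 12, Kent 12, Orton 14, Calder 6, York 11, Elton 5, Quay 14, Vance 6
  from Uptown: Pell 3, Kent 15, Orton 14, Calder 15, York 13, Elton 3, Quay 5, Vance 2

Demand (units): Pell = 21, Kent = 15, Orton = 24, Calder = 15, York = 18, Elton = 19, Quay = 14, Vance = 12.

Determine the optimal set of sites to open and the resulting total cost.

Open North and West; minimum total cost 776.

For any fixed open set, each customer zone goes to its cheapest open site; total = fixed + service.
{North, West}: Pell→North 2·21=42, Kent→West 9·15=135, Orton→West 6·24=144, Calder→North 9·15=135, York→North 6·18=108, Elton→West 4·19=76, Quay→West 2·14=28, Vance→West 2·12=24. Service 692; fixed 84; total 776.
{North, West, Uptown}: service 673 + fixed 123 = 796
{North, West, Central}: Pell→North 2·21=42, Kent→West 9·15=135, Orton→West 6·24=144, Calder→Central 6·15=90, York→North 6·18=108, Elton→West 4·19=76, Quay→West 2·14=28, Vance→West 2·12=24. Service 647; fixed 151; total 798.
{North, South, East, West, Central, Uptown}: service 604 + fixed 281 = 885
No other subset beats 776.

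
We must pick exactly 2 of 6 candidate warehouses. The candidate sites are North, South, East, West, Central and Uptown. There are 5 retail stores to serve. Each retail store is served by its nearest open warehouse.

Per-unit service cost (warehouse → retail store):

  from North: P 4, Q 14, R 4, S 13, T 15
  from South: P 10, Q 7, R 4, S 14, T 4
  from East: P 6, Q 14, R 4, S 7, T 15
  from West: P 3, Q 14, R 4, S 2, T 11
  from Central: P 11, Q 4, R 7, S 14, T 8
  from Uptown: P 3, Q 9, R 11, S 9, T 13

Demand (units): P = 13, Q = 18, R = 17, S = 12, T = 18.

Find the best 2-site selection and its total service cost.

With exactly 2 open, each retail store uses its cheapest among the chosen.
{South, West}: P→West 3·13=39, Q→South 7·18=126, R→South 4·17=68, S→West 2·12=24, T→South 4·18=72. Service cost 329.
{West, Central}: service cost 347
{South, Uptown}: service cost 413
Among all 15 size-2 choices, {South, West} is lowest.

Choose South and West; total service cost 329.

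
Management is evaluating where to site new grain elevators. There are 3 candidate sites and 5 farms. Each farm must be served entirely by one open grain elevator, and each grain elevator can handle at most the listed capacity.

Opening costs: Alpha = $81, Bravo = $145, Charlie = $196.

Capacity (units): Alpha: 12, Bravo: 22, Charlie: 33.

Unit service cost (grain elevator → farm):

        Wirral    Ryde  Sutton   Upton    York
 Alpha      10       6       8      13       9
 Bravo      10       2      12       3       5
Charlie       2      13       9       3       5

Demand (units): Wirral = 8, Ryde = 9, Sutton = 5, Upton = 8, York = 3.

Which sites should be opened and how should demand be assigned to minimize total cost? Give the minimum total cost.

Minimum total cost: 413

Open {Charlie}: Wirral→Charlie 2·8=16, Ryde→Charlie 13·9=117, Sutton→Charlie 9·5=45, Upton→Charlie 3·8=24, York→Charlie 5·3=15.
Loads: Charlie carries 33/33. Service 217; fixed 196; total 413.
Next best feasible plan costs 431.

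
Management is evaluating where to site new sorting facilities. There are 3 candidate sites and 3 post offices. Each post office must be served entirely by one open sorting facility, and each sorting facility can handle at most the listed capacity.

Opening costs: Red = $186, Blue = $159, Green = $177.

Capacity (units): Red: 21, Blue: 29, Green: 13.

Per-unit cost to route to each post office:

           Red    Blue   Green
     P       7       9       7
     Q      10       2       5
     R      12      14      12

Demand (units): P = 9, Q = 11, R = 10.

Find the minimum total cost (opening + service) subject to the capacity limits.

Open {Red, Blue}: P→Red 7·9=63, Q→Blue 2·11=22, R→Red 12·10=120.
Loads: Red carries 19/21, Blue carries 11/29. Service 205; fixed 345; total 550.
Next best feasible plan costs 559.

Minimum total cost: 550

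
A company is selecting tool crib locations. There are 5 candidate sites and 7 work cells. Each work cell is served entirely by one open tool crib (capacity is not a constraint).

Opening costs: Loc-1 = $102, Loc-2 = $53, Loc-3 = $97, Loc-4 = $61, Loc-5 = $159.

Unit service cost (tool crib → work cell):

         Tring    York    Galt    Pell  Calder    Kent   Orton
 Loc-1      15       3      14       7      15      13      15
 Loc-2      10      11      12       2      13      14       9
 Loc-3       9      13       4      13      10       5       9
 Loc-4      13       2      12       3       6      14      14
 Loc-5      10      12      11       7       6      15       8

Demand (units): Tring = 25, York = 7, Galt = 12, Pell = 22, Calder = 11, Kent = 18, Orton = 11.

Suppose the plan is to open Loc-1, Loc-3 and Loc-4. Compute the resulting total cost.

Total cost: 868

Each work cell is assigned to its cheapest site among the open ones.
{Loc-1, Loc-3, Loc-4}: Tring→Loc-3 9·25=225, York→Loc-4 2·7=14, Galt→Loc-3 4·12=48, Pell→Loc-4 3·22=66, Calder→Loc-4 6·11=66, Kent→Loc-3 5·18=90, Orton→Loc-3 9·11=99. Service 608; fixed 260; total 868.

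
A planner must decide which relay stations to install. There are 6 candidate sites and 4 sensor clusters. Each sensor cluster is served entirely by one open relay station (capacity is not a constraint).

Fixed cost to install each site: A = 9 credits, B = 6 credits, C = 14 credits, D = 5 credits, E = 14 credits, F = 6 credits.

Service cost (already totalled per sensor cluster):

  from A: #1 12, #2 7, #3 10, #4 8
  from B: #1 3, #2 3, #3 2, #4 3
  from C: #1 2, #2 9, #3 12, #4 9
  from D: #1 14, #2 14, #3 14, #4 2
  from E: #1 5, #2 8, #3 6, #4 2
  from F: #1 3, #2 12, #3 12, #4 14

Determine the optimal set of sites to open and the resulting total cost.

Open B only; minimum total cost 17.

For any fixed open set, each sensor cluster goes to its cheapest open site; total = fixed + service.
{B}: #1→B 3, #2→B 3, #3→B 2, #4→B 3. Service 11; fixed 6; total 17.
{B, D}: #1→B 3, #2→B 3, #3→B 2, #4→D 2. Service 10; fixed 11; total 21.
{B, F}: #1→B 3, #2→B 3, #3→B 2, #4→B 3. Service 11; fixed 12; total 23.
{A, B, C, D, E, F}: service 9 + fixed 54 = 63
No other subset beats 17.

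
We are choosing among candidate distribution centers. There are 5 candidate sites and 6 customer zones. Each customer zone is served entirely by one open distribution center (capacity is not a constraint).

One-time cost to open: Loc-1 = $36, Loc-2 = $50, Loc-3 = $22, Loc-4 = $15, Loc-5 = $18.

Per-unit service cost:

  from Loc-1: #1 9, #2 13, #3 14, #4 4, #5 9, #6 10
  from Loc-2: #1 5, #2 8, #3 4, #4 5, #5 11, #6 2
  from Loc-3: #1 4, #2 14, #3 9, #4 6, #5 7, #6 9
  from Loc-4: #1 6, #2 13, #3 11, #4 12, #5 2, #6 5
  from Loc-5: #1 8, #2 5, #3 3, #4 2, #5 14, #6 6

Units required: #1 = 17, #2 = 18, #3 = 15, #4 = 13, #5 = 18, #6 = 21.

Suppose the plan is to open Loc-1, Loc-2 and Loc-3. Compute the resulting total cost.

Each customer zone is assigned to its cheapest site among the open ones.
{Loc-1, Loc-2, Loc-3}: #1→Loc-3 4·17=68, #2→Loc-2 8·18=144, #3→Loc-2 4·15=60, #4→Loc-1 4·13=52, #5→Loc-3 7·18=126, #6→Loc-2 2·21=42. Service 492; fixed 108; total 600.

Total cost: 600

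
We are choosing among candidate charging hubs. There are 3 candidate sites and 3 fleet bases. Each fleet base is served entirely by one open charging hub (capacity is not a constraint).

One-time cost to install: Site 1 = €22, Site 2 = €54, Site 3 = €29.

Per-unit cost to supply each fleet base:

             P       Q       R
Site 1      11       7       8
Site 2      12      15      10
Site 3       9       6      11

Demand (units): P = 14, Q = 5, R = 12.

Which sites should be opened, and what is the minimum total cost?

For any fixed open set, each fleet base goes to its cheapest open site; total = fixed + service.
{Site 1, Site 3}: P→Site 3 9·14=126, Q→Site 3 6·5=30, R→Site 1 8·12=96. Service 252; fixed 51; total 303.
{Site 1}: P→Site 1 11·14=154, Q→Site 1 7·5=35, R→Site 1 8·12=96. Service 285; fixed 22; total 307.
{Site 3}: service 288 + fixed 29 = 317
{Site 1, Site 2, Site 3}: service 252 + fixed 105 = 357
No other subset beats 303.

Open Site 1 and Site 3; minimum total cost 303.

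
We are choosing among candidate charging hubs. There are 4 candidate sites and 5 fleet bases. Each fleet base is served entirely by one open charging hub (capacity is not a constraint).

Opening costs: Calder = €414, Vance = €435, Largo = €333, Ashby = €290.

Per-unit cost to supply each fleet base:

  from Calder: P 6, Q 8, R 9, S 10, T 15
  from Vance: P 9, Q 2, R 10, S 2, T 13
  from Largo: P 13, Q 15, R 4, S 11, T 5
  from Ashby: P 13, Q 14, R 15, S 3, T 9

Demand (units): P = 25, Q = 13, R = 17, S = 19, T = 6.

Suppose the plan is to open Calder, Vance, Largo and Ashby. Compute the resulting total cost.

Each fleet base is assigned to its cheapest site among the open ones.
{Calder, Vance, Largo, Ashby}: P→Calder 6·25=150, Q→Vance 2·13=26, R→Largo 4·17=68, S→Vance 2·19=38, T→Largo 5·6=30. Service 312; fixed 1472; total 1784.

Total cost: 1784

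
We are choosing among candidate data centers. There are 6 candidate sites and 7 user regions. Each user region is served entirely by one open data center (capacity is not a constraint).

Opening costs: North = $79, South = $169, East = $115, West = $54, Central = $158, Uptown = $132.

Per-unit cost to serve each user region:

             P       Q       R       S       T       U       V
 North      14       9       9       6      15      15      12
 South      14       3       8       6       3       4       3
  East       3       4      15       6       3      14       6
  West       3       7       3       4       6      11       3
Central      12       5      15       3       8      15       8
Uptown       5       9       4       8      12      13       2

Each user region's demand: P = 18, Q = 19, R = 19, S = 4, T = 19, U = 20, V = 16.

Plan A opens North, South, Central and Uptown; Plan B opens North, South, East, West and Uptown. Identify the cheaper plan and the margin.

Plan B is cheaper by 40.

Plan A: {North, South, Central, Uptown}: P→Uptown 5·18=90, Q→South 3·19=57, R→Uptown 4·19=76, S→Central 3·4=12, T→South 3·19=57, U→South 4·20=80, V→Uptown 2·16=32. Service 404; fixed 538; total 942.
Plan B: {North, South, East, West, Uptown}: P→East 3·18=54, Q→South 3·19=57, R→West 3·19=57, S→West 4·4=16, T→South 3·19=57, U→South 4·20=80, V→Uptown 2·16=32. Service 353; fixed 549; total 902.
Difference: |942 − 902| = 40.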